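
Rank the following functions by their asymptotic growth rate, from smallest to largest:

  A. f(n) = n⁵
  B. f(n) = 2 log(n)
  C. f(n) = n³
B < C < A

Comparing growth rates:
B = 2 log(n) is O(log n)
C = n³ is O(n³)
A = n⁵ is O(n⁵)

Therefore, the order from slowest to fastest is: B < C < A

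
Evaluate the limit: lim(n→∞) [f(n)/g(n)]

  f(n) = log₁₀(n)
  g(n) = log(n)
1/log(10)

Since log₁₀(n) and log(n) have the same growth rate (O(log n)),
the ratio converges to a constant: 1/log(10).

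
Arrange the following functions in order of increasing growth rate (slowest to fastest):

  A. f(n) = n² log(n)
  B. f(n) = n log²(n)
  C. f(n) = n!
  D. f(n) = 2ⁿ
B < A < D < C

Comparing growth rates:
B = n log²(n) is O(n log² n)
A = n² log(n) is O(n² log n)
D = 2ⁿ is O(2ⁿ)
C = n! is O(n!)

Therefore, the order from slowest to fastest is: B < A < D < C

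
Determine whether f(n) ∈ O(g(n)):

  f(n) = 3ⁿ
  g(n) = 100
False

f(n) = 3ⁿ is O(3ⁿ), and g(n) = 100 is O(1).
Since O(3ⁿ) grows faster than O(1), f(n) = O(g(n)) is false.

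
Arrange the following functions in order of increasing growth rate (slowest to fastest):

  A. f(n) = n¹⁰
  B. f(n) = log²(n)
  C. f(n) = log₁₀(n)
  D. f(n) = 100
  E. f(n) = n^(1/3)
D < C < B < E < A

Comparing growth rates:
D = 100 is O(1)
C = log₁₀(n) is O(log n)
B = log²(n) is O(log² n)
E = n^(1/3) is O(n^(1/3))
A = n¹⁰ is O(n¹⁰)

Therefore, the order from slowest to fastest is: D < C < B < E < A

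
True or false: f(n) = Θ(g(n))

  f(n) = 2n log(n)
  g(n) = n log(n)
True

f(n) = 2n log(n) and g(n) = n log(n) are both O(n log n).
Since they have the same asymptotic growth rate, f(n) = Θ(g(n)) is true.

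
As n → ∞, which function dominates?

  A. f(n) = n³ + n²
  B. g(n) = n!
B

f(n) = n³ + n² is O(n³), while g(n) = n! is O(n!).
Since O(n!) grows faster than O(n³), g(n) dominates.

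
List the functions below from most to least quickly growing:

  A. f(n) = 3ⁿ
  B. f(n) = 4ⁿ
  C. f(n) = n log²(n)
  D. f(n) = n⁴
B > A > D > C

Comparing growth rates:
B = 4ⁿ is O(4ⁿ)
A = 3ⁿ is O(3ⁿ)
D = n⁴ is O(n⁴)
C = n log²(n) is O(n log² n)

Therefore, the order from fastest to slowest is: B > A > D > C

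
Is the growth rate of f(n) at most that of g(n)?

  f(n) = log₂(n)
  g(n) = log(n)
True

f(n) = log₂(n) and g(n) = log(n) are both O(log n).
Big-O permits equal growth rates (f ≤ c·g for some c), so f(n) = O(g(n)) is true.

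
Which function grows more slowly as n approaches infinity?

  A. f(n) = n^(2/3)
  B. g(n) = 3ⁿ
A

f(n) = n^(2/3) is O(n^(2/3)), while g(n) = 3ⁿ is O(3ⁿ).
Since O(n^(2/3)) grows slower than O(3ⁿ), f(n) is dominated.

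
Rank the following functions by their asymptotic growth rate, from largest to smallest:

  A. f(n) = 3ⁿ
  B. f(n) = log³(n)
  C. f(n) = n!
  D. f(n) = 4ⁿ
C > D > A > B

Comparing growth rates:
C = n! is O(n!)
D = 4ⁿ is O(4ⁿ)
A = 3ⁿ is O(3ⁿ)
B = log³(n) is O(log³ n)

Therefore, the order from fastest to slowest is: C > D > A > B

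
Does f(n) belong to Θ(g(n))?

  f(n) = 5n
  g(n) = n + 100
True

f(n) = 5n and g(n) = n + 100 are both O(n).
Since they have the same asymptotic growth rate, f(n) = Θ(g(n)) is true.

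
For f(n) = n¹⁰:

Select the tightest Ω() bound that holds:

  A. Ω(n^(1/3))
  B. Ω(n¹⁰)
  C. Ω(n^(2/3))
B

f(n) = n¹⁰ is Ω(n¹⁰).
All listed options are valid Big-Ω bounds (lower bounds),
but Ω(n¹⁰) is the tightest (largest valid bound).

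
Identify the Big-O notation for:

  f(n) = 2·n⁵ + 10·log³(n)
O(n⁵)

The dominant term in 2·n⁵ + 10·log³(n) is 2·n⁵, which is Θ(n⁵).
Lower-order terms (10·log³(n)) are asymptotically negligible.
Constants are absorbed, so the tightest bound is O(n⁵).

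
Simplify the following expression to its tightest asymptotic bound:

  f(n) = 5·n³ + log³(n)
Θ(n³)

Order the terms by growth rate: log³(n) ≺ 5·n³.
The fastest-growing term 5·n³ dominates as n → ∞; dropping its constant factor gives Θ(n³).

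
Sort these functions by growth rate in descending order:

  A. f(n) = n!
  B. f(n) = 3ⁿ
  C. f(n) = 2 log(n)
A > B > C

Comparing growth rates:
A = n! is O(n!)
B = 3ⁿ is O(3ⁿ)
C = 2 log(n) is O(log n)

Therefore, the order from fastest to slowest is: A > B > C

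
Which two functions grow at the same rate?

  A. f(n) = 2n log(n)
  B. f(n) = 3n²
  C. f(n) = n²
B and C

Examining each function:
  A. 2n log(n) is O(n log n)
  B. 3n² is O(n²)
  C. n² is O(n²)

Functions B and C both have the same complexity class.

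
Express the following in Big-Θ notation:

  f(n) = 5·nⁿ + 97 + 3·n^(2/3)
Θ(nⁿ)

Order the terms by growth rate: 97 ≺ 3·n^(2/3) ≺ 5·nⁿ.
The fastest-growing term 5·nⁿ dominates as n → ∞; dropping its constant factor gives Θ(nⁿ).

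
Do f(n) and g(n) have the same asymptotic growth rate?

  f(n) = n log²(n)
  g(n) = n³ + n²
False

f(n) = n log²(n) is O(n log² n), and g(n) = n³ + n² is O(n³).
Since they have different growth rates, f(n) = Θ(g(n)) is false.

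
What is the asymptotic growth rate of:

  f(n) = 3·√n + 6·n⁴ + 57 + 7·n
Θ(n⁴)

Order the terms by growth rate: 57 ≺ 3·√n ≺ 7·n ≺ 6·n⁴.
The fastest-growing term 6·n⁴ dominates as n → ∞; dropping its constant factor gives Θ(n⁴).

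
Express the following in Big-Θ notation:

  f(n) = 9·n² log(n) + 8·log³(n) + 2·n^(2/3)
Θ(n² log n)

Order the terms by growth rate: 8·log³(n) ≺ 2·n^(2/3) ≺ 9·n² log(n).
The fastest-growing term 9·n² log(n) dominates as n → ∞; dropping its constant factor gives Θ(n² log n).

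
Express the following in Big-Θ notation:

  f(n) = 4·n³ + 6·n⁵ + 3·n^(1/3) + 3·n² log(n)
Θ(n⁵)

Order the terms by growth rate: 3·n^(1/3) ≺ 3·n² log(n) ≺ 4·n³ ≺ 6·n⁵.
The fastest-growing term 6·n⁵ dominates as n → ∞; dropping its constant factor gives Θ(n⁵).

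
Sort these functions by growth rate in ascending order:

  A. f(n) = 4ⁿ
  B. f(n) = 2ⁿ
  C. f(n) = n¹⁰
C < B < A

Comparing growth rates:
C = n¹⁰ is O(n¹⁰)
B = 2ⁿ is O(2ⁿ)
A = 4ⁿ is O(4ⁿ)

Therefore, the order from slowest to fastest is: C < B < A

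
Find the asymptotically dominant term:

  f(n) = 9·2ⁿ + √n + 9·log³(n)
9·2ⁿ

Looking at each term:
  - 9·2ⁿ is O(2ⁿ)
  - √n is O(√n)
  - 9·log³(n) is O(log³ n)

The term 9·2ⁿ (O(2ⁿ)) grows fastest and dominates all others.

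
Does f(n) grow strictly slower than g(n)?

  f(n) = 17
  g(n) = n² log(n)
True

f(n) = 17 is O(1), and g(n) = n² log(n) is O(n² log n).
Since O(1) grows strictly slower than O(n² log n), f(n) = o(g(n)) is true.
This means lim(n→∞) f(n)/g(n) = 0.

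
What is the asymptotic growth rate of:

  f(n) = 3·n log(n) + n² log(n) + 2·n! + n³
Θ(n!)

Order the terms by growth rate: 3·n log(n) ≺ n² log(n) ≺ n³ ≺ 2·n!.
The fastest-growing term 2·n! dominates as n → ∞; dropping its constant factor gives Θ(n!).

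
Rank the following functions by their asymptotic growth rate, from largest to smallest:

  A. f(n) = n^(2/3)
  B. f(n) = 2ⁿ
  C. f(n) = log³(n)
B > A > C

Comparing growth rates:
B = 2ⁿ is O(2ⁿ)
A = n^(2/3) is O(n^(2/3))
C = log³(n) is O(log³ n)

Therefore, the order from fastest to slowest is: B > A > C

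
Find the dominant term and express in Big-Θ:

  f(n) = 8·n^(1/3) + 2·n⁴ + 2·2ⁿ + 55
Θ(2ⁿ)

Order the terms by growth rate: 55 ≺ 8·n^(1/3) ≺ 2·n⁴ ≺ 2·2ⁿ.
The fastest-growing term 2·2ⁿ dominates as n → ∞; dropping its constant factor gives Θ(2ⁿ).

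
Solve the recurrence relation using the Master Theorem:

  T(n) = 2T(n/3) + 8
Θ(n^log₃(2))

Master Theorem: a = 2, b = 3, f(n) = 8.
Compute the critical exponent d = log₃(2) = 0.631.
Compare f(n) = Θ(1) against n^d:
  k = 0 < d = 0.631, so f(n) = O(n^(d-ε)) — Case 1.
  The recursion cost dominates: T(n) = Θ(n^d) = Θ(n^log₃(2)).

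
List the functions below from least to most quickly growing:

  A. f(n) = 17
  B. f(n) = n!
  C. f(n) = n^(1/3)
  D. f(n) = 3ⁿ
A < C < D < B

Comparing growth rates:
A = 17 is O(1)
C = n^(1/3) is O(n^(1/3))
D = 3ⁿ is O(3ⁿ)
B = n! is O(n!)

Therefore, the order from slowest to fastest is: A < C < D < B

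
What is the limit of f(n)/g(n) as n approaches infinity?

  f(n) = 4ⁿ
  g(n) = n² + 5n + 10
∞

Since 4ⁿ (O(4ⁿ)) grows faster than n² + 5n + 10 (O(n²)),
the ratio f(n)/g(n) → ∞ as n → ∞.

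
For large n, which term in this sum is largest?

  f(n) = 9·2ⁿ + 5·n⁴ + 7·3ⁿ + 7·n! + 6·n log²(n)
7·n!

Looking at each term:
  - 9·2ⁿ is O(2ⁿ)
  - 5·n⁴ is O(n⁴)
  - 7·3ⁿ is O(3ⁿ)
  - 7·n! is O(n!)
  - 6·n log²(n) is O(n log² n)

The term 7·n! (O(n!)) grows fastest and dominates all others.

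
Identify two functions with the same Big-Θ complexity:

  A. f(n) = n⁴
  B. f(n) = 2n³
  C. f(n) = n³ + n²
B and C

Examining each function:
  A. n⁴ is O(n⁴)
  B. 2n³ is O(n³)
  C. n³ + n² is O(n³)

Functions B and C both have the same complexity class.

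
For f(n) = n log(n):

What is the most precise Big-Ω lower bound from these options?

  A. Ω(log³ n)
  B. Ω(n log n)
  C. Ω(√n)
B

f(n) = n log(n) is Ω(n log n).
All listed options are valid Big-Ω bounds (lower bounds),
but Ω(n log n) is the tightest (largest valid bound).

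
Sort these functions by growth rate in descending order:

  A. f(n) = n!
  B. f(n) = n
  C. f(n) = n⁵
A > C > B

Comparing growth rates:
A = n! is O(n!)
C = n⁵ is O(n⁵)
B = n is O(n)

Therefore, the order from fastest to slowest is: A > C > B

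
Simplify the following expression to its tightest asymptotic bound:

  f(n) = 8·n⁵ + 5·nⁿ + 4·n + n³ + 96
Θ(nⁿ)

Order the terms by growth rate: 96 ≺ 4·n ≺ n³ ≺ 8·n⁵ ≺ 5·nⁿ.
The fastest-growing term 5·nⁿ dominates as n → ∞; dropping its constant factor gives Θ(nⁿ).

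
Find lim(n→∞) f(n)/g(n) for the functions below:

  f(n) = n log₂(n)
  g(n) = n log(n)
1/log(2)

Since n log₂(n) and n log(n) have the same growth rate (O(n log n)),
the ratio converges to a constant: 1/log(2).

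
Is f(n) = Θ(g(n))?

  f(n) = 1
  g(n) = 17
True

f(n) = 1 and g(n) = 17 are both O(1).
Since they have the same asymptotic growth rate, f(n) = Θ(g(n)) is true.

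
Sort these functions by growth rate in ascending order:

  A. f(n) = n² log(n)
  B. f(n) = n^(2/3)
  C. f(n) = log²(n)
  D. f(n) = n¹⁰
C < B < A < D

Comparing growth rates:
C = log²(n) is O(log² n)
B = n^(2/3) is O(n^(2/3))
A = n² log(n) is O(n² log n)
D = n¹⁰ is O(n¹⁰)

Therefore, the order from slowest to fastest is: C < B < A < D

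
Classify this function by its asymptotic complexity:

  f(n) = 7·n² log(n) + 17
O(n² log n)

The dominant term in 7·n² log(n) + 17 is 7·n² log(n), which is Θ(n² log n).
Lower-order terms (17) are asymptotically negligible.
Constants are absorbed, so the tightest bound is O(n² log n).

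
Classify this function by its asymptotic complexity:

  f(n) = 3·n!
O(n!)

The dominant term in 3·n! is 3·n!, which is Θ(n!).
Constants are absorbed, so the tightest bound is O(n!).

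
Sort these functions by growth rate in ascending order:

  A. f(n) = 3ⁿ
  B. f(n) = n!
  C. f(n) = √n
C < A < B

Comparing growth rates:
C = √n is O(√n)
A = 3ⁿ is O(3ⁿ)
B = n! is O(n!)

Therefore, the order from slowest to fastest is: C < A < B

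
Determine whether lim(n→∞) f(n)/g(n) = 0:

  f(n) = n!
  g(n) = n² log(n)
False

f(n) = n! is O(n!), and g(n) = n² log(n) is O(n² log n).
Since O(n!) grows faster than or equal to O(n² log n), f(n) = o(g(n)) is false.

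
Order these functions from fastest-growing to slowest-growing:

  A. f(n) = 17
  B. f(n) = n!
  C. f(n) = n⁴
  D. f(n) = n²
B > C > D > A

Comparing growth rates:
B = n! is O(n!)
C = n⁴ is O(n⁴)
D = n² is O(n²)
A = 17 is O(1)

Therefore, the order from fastest to slowest is: B > C > D > A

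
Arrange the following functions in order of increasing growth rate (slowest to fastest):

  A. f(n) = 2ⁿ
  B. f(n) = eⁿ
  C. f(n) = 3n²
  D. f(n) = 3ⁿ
C < A < B < D

Comparing growth rates:
C = 3n² is O(n²)
A = 2ⁿ is O(2ⁿ)
B = eⁿ is O(eⁿ)
D = 3ⁿ is O(3ⁿ)

Therefore, the order from slowest to fastest is: C < A < B < D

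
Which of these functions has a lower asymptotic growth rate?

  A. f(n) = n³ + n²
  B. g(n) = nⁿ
A

f(n) = n³ + n² is O(n³), while g(n) = nⁿ is O(nⁿ).
Since O(n³) grows slower than O(nⁿ), f(n) is dominated.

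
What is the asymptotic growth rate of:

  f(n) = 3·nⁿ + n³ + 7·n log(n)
Θ(nⁿ)

Order the terms by growth rate: 7·n log(n) ≺ n³ ≺ 3·nⁿ.
The fastest-growing term 3·nⁿ dominates as n → ∞; dropping its constant factor gives Θ(nⁿ).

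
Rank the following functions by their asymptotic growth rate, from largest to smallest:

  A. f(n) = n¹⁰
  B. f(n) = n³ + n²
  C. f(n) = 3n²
A > B > C

Comparing growth rates:
A = n¹⁰ is O(n¹⁰)
B = n³ + n² is O(n³)
C = 3n² is O(n²)

Therefore, the order from fastest to slowest is: A > B > C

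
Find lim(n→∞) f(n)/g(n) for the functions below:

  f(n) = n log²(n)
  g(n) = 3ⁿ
0

Since n log²(n) (O(n log² n)) grows slower than 3ⁿ (O(3ⁿ)),
the ratio f(n)/g(n) → 0 as n → ∞.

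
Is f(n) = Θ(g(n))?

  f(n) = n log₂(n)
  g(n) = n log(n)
True

f(n) = n log₂(n) and g(n) = n log(n) are both O(n log n).
Since they have the same asymptotic growth rate, f(n) = Θ(g(n)) is true.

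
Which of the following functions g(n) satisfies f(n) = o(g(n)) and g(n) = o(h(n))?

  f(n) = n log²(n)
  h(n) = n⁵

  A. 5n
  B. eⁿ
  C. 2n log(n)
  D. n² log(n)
D

We need g(n) with n log²(n) = o(g(n)) and g(n) = o(n⁵), i.e. O(n log² n) ≺ g ≺ O(n⁵).
Check each option:
  A. 5n — O(n) does not grow strictly faster than f(n)
  B. eⁿ — O(eⁿ) does not grow strictly slower than h(n)
  C. 2n log(n) — O(n log n) does not grow strictly faster than f(n)
  D. n² log(n) — O(n² log n) is strictly between O(n log² n) and O(n⁵) ✓

Only option D (n² log(n)) lies strictly between.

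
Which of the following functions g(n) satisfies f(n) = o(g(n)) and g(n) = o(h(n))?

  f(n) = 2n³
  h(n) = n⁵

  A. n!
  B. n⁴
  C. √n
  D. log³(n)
B

We need g(n) with 2n³ = o(g(n)) and g(n) = o(n⁵), i.e. O(n³) ≺ g ≺ O(n⁵).
Check each option:
  A. n! — O(n!) does not grow strictly slower than h(n)
  B. n⁴ — O(n⁴) is strictly between O(n³) and O(n⁵) ✓
  C. √n — O(√n) does not grow strictly faster than f(n)
  D. log³(n) — O(log³ n) does not grow strictly faster than f(n)

Only option B (n⁴) lies strictly between.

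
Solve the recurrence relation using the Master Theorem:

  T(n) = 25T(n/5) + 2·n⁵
Θ(n⁵)

Master Theorem: a = 25, b = 5, f(n) = 2·n⁵.
Compute the critical exponent d = log₅(25) = 2.
Compare f(n) = Θ(n⁵) against n^d:
  k = 5 > d = 2, so f(n) = Ω(n^(d+ε)) — Case 3.
  Regularity: a·(n/b)^5/n^5 = a/b^5 = 25/3125 < 1 ✓.
  The top-level work dominates: T(n) = Θ(f(n)) = Θ(n⁵).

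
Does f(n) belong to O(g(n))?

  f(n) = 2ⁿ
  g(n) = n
False

f(n) = 2ⁿ is O(2ⁿ), and g(n) = n is O(n).
Since O(2ⁿ) grows faster than O(n), f(n) = O(g(n)) is false.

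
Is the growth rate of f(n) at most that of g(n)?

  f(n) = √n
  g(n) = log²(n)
False

f(n) = √n is O(√n), and g(n) = log²(n) is O(log² n).
Since O(√n) grows faster than O(log² n), f(n) = O(g(n)) is false.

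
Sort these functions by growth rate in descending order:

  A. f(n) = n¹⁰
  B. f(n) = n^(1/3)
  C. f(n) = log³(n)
A > B > C

Comparing growth rates:
A = n¹⁰ is O(n¹⁰)
B = n^(1/3) is O(n^(1/3))
C = log³(n) is O(log³ n)

Therefore, the order from fastest to slowest is: A > B > C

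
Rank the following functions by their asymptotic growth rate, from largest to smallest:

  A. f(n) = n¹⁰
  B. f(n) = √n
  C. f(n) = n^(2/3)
A > C > B

Comparing growth rates:
A = n¹⁰ is O(n¹⁰)
C = n^(2/3) is O(n^(2/3))
B = √n is O(√n)

Therefore, the order from fastest to slowest is: A > C > B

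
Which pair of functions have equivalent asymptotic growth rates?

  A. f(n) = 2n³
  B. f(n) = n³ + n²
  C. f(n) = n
A and B

Examining each function:
  A. 2n³ is O(n³)
  B. n³ + n² is O(n³)
  C. n is O(n)

Functions A and B both have the same complexity class.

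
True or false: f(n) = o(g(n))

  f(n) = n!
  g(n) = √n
False

f(n) = n! is O(n!), and g(n) = √n is O(√n).
Since O(n!) grows faster than or equal to O(√n), f(n) = o(g(n)) is false.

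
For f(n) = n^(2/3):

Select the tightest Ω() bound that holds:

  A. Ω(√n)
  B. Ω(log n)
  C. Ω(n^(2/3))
C

f(n) = n^(2/3) is Ω(n^(2/3)).
All listed options are valid Big-Ω bounds (lower bounds),
but Ω(n^(2/3)) is the tightest (largest valid bound).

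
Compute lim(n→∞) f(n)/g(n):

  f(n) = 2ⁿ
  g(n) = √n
∞

Since 2ⁿ (O(2ⁿ)) grows faster than √n (O(√n)),
the ratio f(n)/g(n) → ∞ as n → ∞.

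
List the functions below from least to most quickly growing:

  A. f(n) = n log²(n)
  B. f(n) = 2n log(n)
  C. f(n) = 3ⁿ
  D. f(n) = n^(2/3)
D < B < A < C

Comparing growth rates:
D = n^(2/3) is O(n^(2/3))
B = 2n log(n) is O(n log n)
A = n log²(n) is O(n log² n)
C = 3ⁿ is O(3ⁿ)

Therefore, the order from slowest to fastest is: D < B < A < C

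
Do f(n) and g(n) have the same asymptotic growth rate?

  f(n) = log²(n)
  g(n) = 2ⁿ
False

f(n) = log²(n) is O(log² n), and g(n) = 2ⁿ is O(2ⁿ).
Since they have different growth rates, f(n) = Θ(g(n)) is false.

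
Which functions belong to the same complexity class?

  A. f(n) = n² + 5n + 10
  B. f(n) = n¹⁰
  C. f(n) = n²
A and C

Examining each function:
  A. n² + 5n + 10 is O(n²)
  B. n¹⁰ is O(n¹⁰)
  C. n² is O(n²)

Functions A and C both have the same complexity class.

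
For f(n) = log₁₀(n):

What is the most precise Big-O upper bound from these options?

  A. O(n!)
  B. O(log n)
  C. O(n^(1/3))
B

f(n) = log₁₀(n) is O(log n).
All listed options are valid Big-O bounds (upper bounds),
but O(log n) is the tightest (smallest valid bound).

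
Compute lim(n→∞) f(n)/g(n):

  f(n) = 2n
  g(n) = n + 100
2

Since 2n and n + 100 have the same growth rate (O(n)),
the ratio converges to a constant: 2.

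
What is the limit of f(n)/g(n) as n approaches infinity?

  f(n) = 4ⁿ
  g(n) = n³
∞

Since 4ⁿ (O(4ⁿ)) grows faster than n³ (O(n³)),
the ratio f(n)/g(n) → ∞ as n → ∞.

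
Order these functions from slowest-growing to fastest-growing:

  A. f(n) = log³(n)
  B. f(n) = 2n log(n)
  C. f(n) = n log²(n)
A < B < C

Comparing growth rates:
A = log³(n) is O(log³ n)
B = 2n log(n) is O(n log n)
C = n log²(n) is O(n log² n)

Therefore, the order from slowest to fastest is: A < B < C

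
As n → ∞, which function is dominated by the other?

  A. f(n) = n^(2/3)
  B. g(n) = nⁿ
A

f(n) = n^(2/3) is O(n^(2/3)), while g(n) = nⁿ is O(nⁿ).
Since O(n^(2/3)) grows slower than O(nⁿ), f(n) is dominated.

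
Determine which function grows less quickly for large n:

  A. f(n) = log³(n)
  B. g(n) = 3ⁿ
A

f(n) = log³(n) is O(log³ n), while g(n) = 3ⁿ is O(3ⁿ).
Since O(log³ n) grows slower than O(3ⁿ), f(n) is dominated.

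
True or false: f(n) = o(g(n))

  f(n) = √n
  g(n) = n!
True

f(n) = √n is O(√n), and g(n) = n! is O(n!).
Since O(√n) grows strictly slower than O(n!), f(n) = o(g(n)) is true.
This means lim(n→∞) f(n)/g(n) = 0.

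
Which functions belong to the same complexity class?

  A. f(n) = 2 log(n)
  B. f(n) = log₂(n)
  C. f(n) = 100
A and B

Examining each function:
  A. 2 log(n) is O(log n)
  B. log₂(n) is O(log n)
  C. 100 is O(1)

Functions A and B both have the same complexity class.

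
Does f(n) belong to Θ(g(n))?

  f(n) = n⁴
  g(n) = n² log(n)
False

f(n) = n⁴ is O(n⁴), and g(n) = n² log(n) is O(n² log n).
Since they have different growth rates, f(n) = Θ(g(n)) is false.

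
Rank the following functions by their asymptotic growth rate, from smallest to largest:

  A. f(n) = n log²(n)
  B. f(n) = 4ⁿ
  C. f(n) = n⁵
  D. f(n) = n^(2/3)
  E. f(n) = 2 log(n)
E < D < A < C < B

Comparing growth rates:
E = 2 log(n) is O(log n)
D = n^(2/3) is O(n^(2/3))
A = n log²(n) is O(n log² n)
C = n⁵ is O(n⁵)
B = 4ⁿ is O(4ⁿ)

Therefore, the order from slowest to fastest is: E < D < A < C < B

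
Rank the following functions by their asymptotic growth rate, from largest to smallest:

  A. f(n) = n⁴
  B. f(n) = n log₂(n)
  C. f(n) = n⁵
C > A > B

Comparing growth rates:
C = n⁵ is O(n⁵)
A = n⁴ is O(n⁴)
B = n log₂(n) is O(n log n)

Therefore, the order from fastest to slowest is: C > A > B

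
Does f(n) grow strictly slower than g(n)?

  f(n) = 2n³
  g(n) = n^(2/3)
False

f(n) = 2n³ is O(n³), and g(n) = n^(2/3) is O(n^(2/3)).
Since O(n³) grows faster than or equal to O(n^(2/3)), f(n) = o(g(n)) is false.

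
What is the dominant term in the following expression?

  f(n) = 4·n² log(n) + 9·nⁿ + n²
9·nⁿ

Looking at each term:
  - 4·n² log(n) is O(n² log n)
  - 9·nⁿ is O(nⁿ)
  - n² is O(n²)

The term 9·nⁿ (O(nⁿ)) grows fastest and dominates all others.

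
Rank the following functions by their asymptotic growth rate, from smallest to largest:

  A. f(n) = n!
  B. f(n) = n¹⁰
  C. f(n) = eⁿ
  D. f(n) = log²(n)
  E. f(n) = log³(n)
D < E < B < C < A

Comparing growth rates:
D = log²(n) is O(log² n)
E = log³(n) is O(log³ n)
B = n¹⁰ is O(n¹⁰)
C = eⁿ is O(eⁿ)
A = n! is O(n!)

Therefore, the order from slowest to fastest is: D < E < B < C < A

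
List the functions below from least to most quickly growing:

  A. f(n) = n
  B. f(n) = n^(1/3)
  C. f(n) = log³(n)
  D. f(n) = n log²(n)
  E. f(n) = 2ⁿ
C < B < A < D < E

Comparing growth rates:
C = log³(n) is O(log³ n)
B = n^(1/3) is O(n^(1/3))
A = n is O(n)
D = n log²(n) is O(n log² n)
E = 2ⁿ is O(2ⁿ)

Therefore, the order from slowest to fastest is: C < B < A < D < E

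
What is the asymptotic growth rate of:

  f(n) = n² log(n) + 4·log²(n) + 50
Θ(n² log n)

Order the terms by growth rate: 50 ≺ 4·log²(n) ≺ n² log(n).
The fastest-growing term n² log(n) dominates as n → ∞; dropping its constant factor gives Θ(n² log n).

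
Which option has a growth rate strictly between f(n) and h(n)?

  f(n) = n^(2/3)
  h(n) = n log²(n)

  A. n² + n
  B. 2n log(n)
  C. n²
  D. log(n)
B

We need g(n) with n^(2/3) = o(g(n)) and g(n) = o(n log²(n)), i.e. O(n^(2/3)) ≺ g ≺ O(n log² n).
Check each option:
  A. n² + n — O(n²) does not grow strictly slower than h(n)
  B. 2n log(n) — O(n log n) is strictly between O(n^(2/3)) and O(n log² n) ✓
  C. n² — O(n²) does not grow strictly slower than h(n)
  D. log(n) — O(log n) does not grow strictly faster than f(n)

Only option B (2n log(n)) lies strictly between.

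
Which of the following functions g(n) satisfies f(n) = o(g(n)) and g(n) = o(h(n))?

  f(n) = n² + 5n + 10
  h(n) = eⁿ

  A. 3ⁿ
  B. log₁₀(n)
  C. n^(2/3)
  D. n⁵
D

We need g(n) with n² + 5n + 10 = o(g(n)) and g(n) = o(eⁿ), i.e. O(n²) ≺ g ≺ O(eⁿ).
Check each option:
  A. 3ⁿ — O(3ⁿ) does not grow strictly slower than h(n)
  B. log₁₀(n) — O(log n) does not grow strictly faster than f(n)
  C. n^(2/3) — O(n^(2/3)) does not grow strictly faster than f(n)
  D. n⁵ — O(n⁵) is strictly between O(n²) and O(eⁿ) ✓

Only option D (n⁵) lies strictly between.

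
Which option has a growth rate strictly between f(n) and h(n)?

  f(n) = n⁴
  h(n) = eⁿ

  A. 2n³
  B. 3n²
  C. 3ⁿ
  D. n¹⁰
D

We need g(n) with n⁴ = o(g(n)) and g(n) = o(eⁿ), i.e. O(n⁴) ≺ g ≺ O(eⁿ).
Check each option:
  A. 2n³ — O(n³) does not grow strictly faster than f(n)
  B. 3n² — O(n²) does not grow strictly faster than f(n)
  C. 3ⁿ — O(3ⁿ) does not grow strictly slower than h(n)
  D. n¹⁰ — O(n¹⁰) is strictly between O(n⁴) and O(eⁿ) ✓

Only option D (n¹⁰) lies strictly between.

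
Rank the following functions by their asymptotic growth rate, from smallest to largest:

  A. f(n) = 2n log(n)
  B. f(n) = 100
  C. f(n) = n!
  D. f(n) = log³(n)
B < D < A < C

Comparing growth rates:
B = 100 is O(1)
D = log³(n) is O(log³ n)
A = 2n log(n) is O(n log n)
C = n! is O(n!)

Therefore, the order from slowest to fastest is: B < D < A < C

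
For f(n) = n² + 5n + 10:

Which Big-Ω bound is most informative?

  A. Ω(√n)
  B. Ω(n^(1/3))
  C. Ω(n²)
C

f(n) = n² + 5n + 10 is Ω(n²).
All listed options are valid Big-Ω bounds (lower bounds),
but Ω(n²) is the tightest (largest valid bound).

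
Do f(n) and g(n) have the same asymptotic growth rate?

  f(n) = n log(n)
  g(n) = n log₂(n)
True

f(n) = n log(n) and g(n) = n log₂(n) are both O(n log n).
Since they have the same asymptotic growth rate, f(n) = Θ(g(n)) is true.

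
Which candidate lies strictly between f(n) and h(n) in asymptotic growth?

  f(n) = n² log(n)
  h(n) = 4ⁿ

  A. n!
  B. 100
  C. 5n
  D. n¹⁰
D

We need g(n) with n² log(n) = o(g(n)) and g(n) = o(4ⁿ), i.e. O(n² log n) ≺ g ≺ O(4ⁿ).
Check each option:
  A. n! — O(n!) does not grow strictly slower than h(n)
  B. 100 — O(1) does not grow strictly faster than f(n)
  C. 5n — O(n) does not grow strictly faster than f(n)
  D. n¹⁰ — O(n¹⁰) is strictly between O(n² log n) and O(4ⁿ) ✓

Only option D (n¹⁰) lies strictly between.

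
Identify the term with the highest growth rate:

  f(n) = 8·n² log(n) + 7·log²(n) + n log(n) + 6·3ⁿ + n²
6·3ⁿ

Looking at each term:
  - 8·n² log(n) is O(n² log n)
  - 7·log²(n) is O(log² n)
  - n log(n) is O(n log n)
  - 6·3ⁿ is O(3ⁿ)
  - n² is O(n²)

The term 6·3ⁿ (O(3ⁿ)) grows fastest and dominates all others.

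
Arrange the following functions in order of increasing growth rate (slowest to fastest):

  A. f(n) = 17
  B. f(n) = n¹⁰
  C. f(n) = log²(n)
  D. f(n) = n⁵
A < C < D < B

Comparing growth rates:
A = 17 is O(1)
C = log²(n) is O(log² n)
D = n⁵ is O(n⁵)
B = n¹⁰ is O(n¹⁰)

Therefore, the order from slowest to fastest is: A < C < D < B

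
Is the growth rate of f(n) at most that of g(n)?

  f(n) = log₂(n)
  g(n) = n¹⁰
True

f(n) = log₂(n) is O(log n), and g(n) = n¹⁰ is O(n¹⁰).
Since O(log n) ⊆ O(n¹⁰) (f grows no faster than g), f(n) = O(g(n)) is true.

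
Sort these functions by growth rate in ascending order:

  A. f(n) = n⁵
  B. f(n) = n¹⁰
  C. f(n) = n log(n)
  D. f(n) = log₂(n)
D < C < A < B

Comparing growth rates:
D = log₂(n) is O(log n)
C = n log(n) is O(n log n)
A = n⁵ is O(n⁵)
B = n¹⁰ is O(n¹⁰)

Therefore, the order from slowest to fastest is: D < C < A < B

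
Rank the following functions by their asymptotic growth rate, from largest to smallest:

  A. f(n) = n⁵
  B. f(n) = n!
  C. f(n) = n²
B > A > C

Comparing growth rates:
B = n! is O(n!)
A = n⁵ is O(n⁵)
C = n² is O(n²)

Therefore, the order from fastest to slowest is: B > A > C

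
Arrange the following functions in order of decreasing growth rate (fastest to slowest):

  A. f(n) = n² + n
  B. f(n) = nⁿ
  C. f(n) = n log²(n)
B > A > C

Comparing growth rates:
B = nⁿ is O(nⁿ)
A = n² + n is O(n²)
C = n log²(n) is O(n log² n)

Therefore, the order from fastest to slowest is: B > A > C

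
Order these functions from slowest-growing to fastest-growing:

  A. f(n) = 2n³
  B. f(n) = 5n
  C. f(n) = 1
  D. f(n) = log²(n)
C < D < B < A

Comparing growth rates:
C = 1 is O(1)
D = log²(n) is O(log² n)
B = 5n is O(n)
A = 2n³ is O(n³)

Therefore, the order from slowest to fastest is: C < D < B < A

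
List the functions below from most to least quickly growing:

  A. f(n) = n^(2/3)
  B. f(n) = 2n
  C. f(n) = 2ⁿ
C > B > A

Comparing growth rates:
C = 2ⁿ is O(2ⁿ)
B = 2n is O(n)
A = n^(2/3) is O(n^(2/3))

Therefore, the order from fastest to slowest is: C > B > A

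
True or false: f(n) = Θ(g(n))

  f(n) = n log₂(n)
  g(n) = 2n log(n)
True

f(n) = n log₂(n) and g(n) = 2n log(n) are both O(n log n).
Since they have the same asymptotic growth rate, f(n) = Θ(g(n)) is true.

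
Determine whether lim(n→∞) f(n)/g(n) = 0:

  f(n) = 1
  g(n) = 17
False

f(n) = 1 is O(1), and g(n) = 17 is O(1).
Since they have the same growth rate, f(n) = o(g(n)) is false.
(f = o(g) requires f to grow strictly slower, not equal.)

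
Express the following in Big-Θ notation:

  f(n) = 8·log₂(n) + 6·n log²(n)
Θ(n log² n)

Order the terms by growth rate: 8·log₂(n) ≺ 6·n log²(n).
The fastest-growing term 6·n log²(n) dominates as n → ∞; dropping its constant factor gives Θ(n log² n).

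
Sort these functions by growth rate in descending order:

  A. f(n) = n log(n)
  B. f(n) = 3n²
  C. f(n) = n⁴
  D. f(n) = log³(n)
C > B > A > D

Comparing growth rates:
C = n⁴ is O(n⁴)
B = 3n² is O(n²)
A = n log(n) is O(n log n)
D = log³(n) is O(log³ n)

Therefore, the order from fastest to slowest is: C > B > A > D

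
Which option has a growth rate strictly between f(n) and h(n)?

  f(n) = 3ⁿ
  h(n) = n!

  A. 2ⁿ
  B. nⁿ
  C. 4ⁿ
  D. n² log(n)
C

We need g(n) with 3ⁿ = o(g(n)) and g(n) = o(n!), i.e. O(3ⁿ) ≺ g ≺ O(n!).
Check each option:
  A. 2ⁿ — O(2ⁿ) does not grow strictly faster than f(n)
  B. nⁿ — O(nⁿ) does not grow strictly slower than h(n)
  C. 4ⁿ — O(4ⁿ) is strictly between O(3ⁿ) and O(n!) ✓
  D. n² log(n) — O(n² log n) does not grow strictly faster than f(n)

Only option C (4ⁿ) lies strictly between.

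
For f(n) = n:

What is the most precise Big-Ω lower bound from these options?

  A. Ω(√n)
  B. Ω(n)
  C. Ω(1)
B

f(n) = n is Ω(n).
All listed options are valid Big-Ω bounds (lower bounds),
but Ω(n) is the tightest (largest valid bound).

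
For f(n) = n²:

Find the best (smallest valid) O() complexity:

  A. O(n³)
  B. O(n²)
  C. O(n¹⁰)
B

f(n) = n² is O(n²).
All listed options are valid Big-O bounds (upper bounds),
but O(n²) is the tightest (smallest valid bound).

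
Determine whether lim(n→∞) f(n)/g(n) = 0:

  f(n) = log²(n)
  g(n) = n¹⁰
True

f(n) = log²(n) is O(log² n), and g(n) = n¹⁰ is O(n¹⁰).
Since O(log² n) grows strictly slower than O(n¹⁰), f(n) = o(g(n)) is true.
This means lim(n→∞) f(n)/g(n) = 0.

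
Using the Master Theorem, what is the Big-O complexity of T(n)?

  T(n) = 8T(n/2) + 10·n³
Θ(n³ log n)

Master Theorem: a = 8, b = 2, f(n) = 10·n³.
Compute the critical exponent d = log₂(8) = 3.
Compare f(n) = Θ(n³) against n^d:
  k = 3 = d, so f(n) = Θ(n^d) — Case 2.
  Work is balanced across levels: T(n) = Θ(n^d log n) = Θ(n³ log n).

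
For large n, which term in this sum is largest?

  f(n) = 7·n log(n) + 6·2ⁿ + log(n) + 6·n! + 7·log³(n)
6·n!

Looking at each term:
  - 7·n log(n) is O(n log n)
  - 6·2ⁿ is O(2ⁿ)
  - log(n) is O(log n)
  - 6·n! is O(n!)
  - 7·log³(n) is O(log³ n)

The term 6·n! (O(n!)) grows fastest and dominates all others.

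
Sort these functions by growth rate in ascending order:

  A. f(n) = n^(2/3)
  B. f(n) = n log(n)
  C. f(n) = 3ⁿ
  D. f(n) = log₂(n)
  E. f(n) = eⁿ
D < A < B < E < C

Comparing growth rates:
D = log₂(n) is O(log n)
A = n^(2/3) is O(n^(2/3))
B = n log(n) is O(n log n)
E = eⁿ is O(eⁿ)
C = 3ⁿ is O(3ⁿ)

Therefore, the order from slowest to fastest is: D < A < B < E < C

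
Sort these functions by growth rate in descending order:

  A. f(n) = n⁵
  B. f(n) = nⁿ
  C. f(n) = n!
B > C > A

Comparing growth rates:
B = nⁿ is O(nⁿ)
C = n! is O(n!)
A = n⁵ is O(n⁵)

Therefore, the order from fastest to slowest is: B > C > A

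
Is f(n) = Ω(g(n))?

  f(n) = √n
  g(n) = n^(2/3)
False

f(n) = √n is O(√n), and g(n) = n^(2/3) is O(n^(2/3)).
Since O(√n) grows slower than O(n^(2/3)), f(n) = Ω(g(n)) is false.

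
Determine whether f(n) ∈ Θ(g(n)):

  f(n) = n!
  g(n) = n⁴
False

f(n) = n! is O(n!), and g(n) = n⁴ is O(n⁴).
Since they have different growth rates, f(n) = Θ(g(n)) is false.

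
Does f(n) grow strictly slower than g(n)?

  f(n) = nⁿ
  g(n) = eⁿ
False

f(n) = nⁿ is O(nⁿ), and g(n) = eⁿ is O(eⁿ).
Since O(nⁿ) grows faster than or equal to O(eⁿ), f(n) = o(g(n)) is false.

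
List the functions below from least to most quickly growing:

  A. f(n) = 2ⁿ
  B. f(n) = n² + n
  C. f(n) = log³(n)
C < B < A

Comparing growth rates:
C = log³(n) is O(log³ n)
B = n² + n is O(n²)
A = 2ⁿ is O(2ⁿ)

Therefore, the order from slowest to fastest is: C < B < A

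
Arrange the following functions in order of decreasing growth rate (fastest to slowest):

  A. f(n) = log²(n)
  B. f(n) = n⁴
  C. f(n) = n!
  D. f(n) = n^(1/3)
C > B > D > A

Comparing growth rates:
C = n! is O(n!)
B = n⁴ is O(n⁴)
D = n^(1/3) is O(n^(1/3))
A = log²(n) is O(log² n)

Therefore, the order from fastest to slowest is: C > B > D > A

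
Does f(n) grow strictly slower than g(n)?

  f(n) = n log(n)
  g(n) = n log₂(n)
False

f(n) = n log(n) is O(n log n), and g(n) = n log₂(n) is O(n log n).
Since they have the same growth rate, f(n) = o(g(n)) is false.
(f = o(g) requires f to grow strictly slower, not equal.)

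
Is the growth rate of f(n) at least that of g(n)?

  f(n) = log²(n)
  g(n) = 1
True

f(n) = log²(n) is O(log² n), and g(n) = 1 is O(1).
Since O(log² n) grows at least as fast as O(1), f(n) = Ω(g(n)) is true.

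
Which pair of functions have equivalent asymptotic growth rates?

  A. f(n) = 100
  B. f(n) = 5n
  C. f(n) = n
B and C

Examining each function:
  A. 100 is O(1)
  B. 5n is O(n)
  C. n is O(n)

Functions B and C both have the same complexity class.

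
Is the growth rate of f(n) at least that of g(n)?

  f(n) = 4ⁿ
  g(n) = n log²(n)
True

f(n) = 4ⁿ is O(4ⁿ), and g(n) = n log²(n) is O(n log² n).
Since O(4ⁿ) grows at least as fast as O(n log² n), f(n) = Ω(g(n)) is true.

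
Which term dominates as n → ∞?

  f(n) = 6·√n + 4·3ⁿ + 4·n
4·3ⁿ

Looking at each term:
  - 6·√n is O(√n)
  - 4·3ⁿ is O(3ⁿ)
  - 4·n is O(n)

The term 4·3ⁿ (O(3ⁿ)) grows fastest and dominates all others.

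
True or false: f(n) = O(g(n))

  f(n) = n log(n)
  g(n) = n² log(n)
True

f(n) = n log(n) is O(n log n), and g(n) = n² log(n) is O(n² log n).
Since O(n log n) ⊆ O(n² log n) (f grows no faster than g), f(n) = O(g(n)) is true.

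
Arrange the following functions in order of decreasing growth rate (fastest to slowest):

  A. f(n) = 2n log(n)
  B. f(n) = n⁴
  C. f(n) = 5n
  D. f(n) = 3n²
B > D > A > C

Comparing growth rates:
B = n⁴ is O(n⁴)
D = 3n² is O(n²)
A = 2n log(n) is O(n log n)
C = 5n is O(n)

Therefore, the order from fastest to slowest is: B > D > A > C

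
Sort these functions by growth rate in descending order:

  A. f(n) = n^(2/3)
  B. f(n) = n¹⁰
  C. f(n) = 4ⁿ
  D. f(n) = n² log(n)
C > B > D > A

Comparing growth rates:
C = 4ⁿ is O(4ⁿ)
B = n¹⁰ is O(n¹⁰)
D = n² log(n) is O(n² log n)
A = n^(2/3) is O(n^(2/3))

Therefore, the order from fastest to slowest is: C > B > D > A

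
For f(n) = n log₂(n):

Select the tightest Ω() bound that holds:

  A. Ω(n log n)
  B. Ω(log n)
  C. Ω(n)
A

f(n) = n log₂(n) is Ω(n log n).
All listed options are valid Big-Ω bounds (lower bounds),
but Ω(n log n) is the tightest (largest valid bound).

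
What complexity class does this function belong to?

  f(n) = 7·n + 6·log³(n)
O(n)

The dominant term in 7·n + 6·log³(n) is 7·n, which is Θ(n).
Lower-order terms (6·log³(n)) are asymptotically negligible.
Constants are absorbed, so the tightest bound is O(n).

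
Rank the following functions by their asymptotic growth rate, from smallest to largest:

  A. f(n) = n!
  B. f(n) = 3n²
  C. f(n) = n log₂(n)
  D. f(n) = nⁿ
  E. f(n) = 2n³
C < B < E < A < D

Comparing growth rates:
C = n log₂(n) is O(n log n)
B = 3n² is O(n²)
E = 2n³ is O(n³)
A = n! is O(n!)
D = nⁿ is O(nⁿ)

Therefore, the order from slowest to fastest is: C < B < E < A < D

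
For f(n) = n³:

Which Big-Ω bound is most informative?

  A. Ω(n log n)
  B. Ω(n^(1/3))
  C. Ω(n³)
C

f(n) = n³ is Ω(n³).
All listed options are valid Big-Ω bounds (lower bounds),
but Ω(n³) is the tightest (largest valid bound).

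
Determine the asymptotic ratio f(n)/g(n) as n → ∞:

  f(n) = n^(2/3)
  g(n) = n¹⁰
0

Since n^(2/3) (O(n^(2/3))) grows slower than n¹⁰ (O(n¹⁰)),
the ratio f(n)/g(n) → 0 as n → ∞.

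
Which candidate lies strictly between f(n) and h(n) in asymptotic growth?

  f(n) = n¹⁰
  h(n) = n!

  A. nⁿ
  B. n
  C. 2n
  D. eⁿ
D

We need g(n) with n¹⁰ = o(g(n)) and g(n) = o(n!), i.e. O(n¹⁰) ≺ g ≺ O(n!).
Check each option:
  A. nⁿ — O(nⁿ) does not grow strictly slower than h(n)
  B. n — O(n) does not grow strictly faster than f(n)
  C. 2n — O(n) does not grow strictly faster than f(n)
  D. eⁿ — O(eⁿ) is strictly between O(n¹⁰) and O(n!) ✓

Only option D (eⁿ) lies strictly between.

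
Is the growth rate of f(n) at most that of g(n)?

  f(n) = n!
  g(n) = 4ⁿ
False

f(n) = n! is O(n!), and g(n) = 4ⁿ is O(4ⁿ).
Since O(n!) grows faster than O(4ⁿ), f(n) = O(g(n)) is false.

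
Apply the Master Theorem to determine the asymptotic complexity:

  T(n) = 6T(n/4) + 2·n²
Θ(n²)

Master Theorem: a = 6, b = 4, f(n) = 2·n².
Compute the critical exponent d = log₄(6) = 1.292.
Compare f(n) = Θ(n²) against n^d:
  k = 2 > d = 1.292, so f(n) = Ω(n^(d+ε)) — Case 3.
  Regularity: a·(n/b)^2/n^2 = a/b^2 = 6/16 < 1 ✓.
  The top-level work dominates: T(n) = Θ(f(n)) = Θ(n²).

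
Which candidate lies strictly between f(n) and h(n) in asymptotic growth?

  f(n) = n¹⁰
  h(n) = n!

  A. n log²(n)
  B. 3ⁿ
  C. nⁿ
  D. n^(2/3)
B

We need g(n) with n¹⁰ = o(g(n)) and g(n) = o(n!), i.e. O(n¹⁰) ≺ g ≺ O(n!).
Check each option:
  A. n log²(n) — O(n log² n) does not grow strictly faster than f(n)
  B. 3ⁿ — O(3ⁿ) is strictly between O(n¹⁰) and O(n!) ✓
  C. nⁿ — O(nⁿ) does not grow strictly slower than h(n)
  D. n^(2/3) — O(n^(2/3)) does not grow strictly faster than f(n)

Only option B (3ⁿ) lies strictly between.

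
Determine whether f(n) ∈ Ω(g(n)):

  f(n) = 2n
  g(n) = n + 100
True

f(n) = 2n and g(n) = n + 100 are both O(n).
Big-Ω permits equal growth rates (f ≥ c·g for some c > 0), so f(n) = Ω(g(n)) is true.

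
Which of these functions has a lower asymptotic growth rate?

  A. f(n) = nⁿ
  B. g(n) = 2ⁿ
B

f(n) = nⁿ is O(nⁿ), while g(n) = 2ⁿ is O(2ⁿ).
Since O(2ⁿ) grows slower than O(nⁿ), g(n) is dominated.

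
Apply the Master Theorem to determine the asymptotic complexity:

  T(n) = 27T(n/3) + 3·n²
Θ(n³)

Master Theorem: a = 27, b = 3, f(n) = 3·n².
Compute the critical exponent d = log₃(27) = 3.
Compare f(n) = Θ(n²) against n^d:
  k = 2 < d = 3, so f(n) = O(n^(d-ε)) — Case 1.
  The recursion cost dominates: T(n) = Θ(n^d) = Θ(n³).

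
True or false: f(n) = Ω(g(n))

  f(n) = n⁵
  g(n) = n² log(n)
True

f(n) = n⁵ is O(n⁵), and g(n) = n² log(n) is O(n² log n).
Since O(n⁵) grows at least as fast as O(n² log n), f(n) = Ω(g(n)) is true.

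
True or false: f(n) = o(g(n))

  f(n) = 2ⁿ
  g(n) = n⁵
False

f(n) = 2ⁿ is O(2ⁿ), and g(n) = n⁵ is O(n⁵).
Since O(2ⁿ) grows faster than or equal to O(n⁵), f(n) = o(g(n)) is false.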